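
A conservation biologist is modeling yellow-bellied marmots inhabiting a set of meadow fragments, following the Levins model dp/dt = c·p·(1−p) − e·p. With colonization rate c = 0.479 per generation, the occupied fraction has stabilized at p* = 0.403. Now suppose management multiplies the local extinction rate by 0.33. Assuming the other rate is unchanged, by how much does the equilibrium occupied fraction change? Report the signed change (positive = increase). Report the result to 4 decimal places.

0.4000

Balance c(1−p*) = e gives e = 0.479×(1 − 0.40300) = 0.28596.
New p* = 1 − e/c = 1 − 0.09437/0.47900 = 0.80299.
Δp* = 0.80299 − 0.40300 = +0.39999.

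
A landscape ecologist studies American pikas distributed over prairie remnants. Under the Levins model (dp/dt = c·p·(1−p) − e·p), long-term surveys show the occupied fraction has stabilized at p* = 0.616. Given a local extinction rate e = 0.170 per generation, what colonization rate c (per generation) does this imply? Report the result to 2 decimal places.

0.44

At equilibrium c(1−p*) = e, so c = e/(1−p*).
c = 0.170/(1 − 0.616) = 0.170/0.3840 = 0.4427.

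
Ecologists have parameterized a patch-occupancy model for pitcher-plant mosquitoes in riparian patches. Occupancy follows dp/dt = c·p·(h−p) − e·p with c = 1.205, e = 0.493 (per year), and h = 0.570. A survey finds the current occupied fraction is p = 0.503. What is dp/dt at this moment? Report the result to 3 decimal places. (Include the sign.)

-0.207

Colonization term: c·p·(h−p) = 1.205×0.503×0.0670 = 0.04061.
Extinction term: e·p = 0.24798.
dp/dt = 0.04061 − 0.24798 = -0.20737.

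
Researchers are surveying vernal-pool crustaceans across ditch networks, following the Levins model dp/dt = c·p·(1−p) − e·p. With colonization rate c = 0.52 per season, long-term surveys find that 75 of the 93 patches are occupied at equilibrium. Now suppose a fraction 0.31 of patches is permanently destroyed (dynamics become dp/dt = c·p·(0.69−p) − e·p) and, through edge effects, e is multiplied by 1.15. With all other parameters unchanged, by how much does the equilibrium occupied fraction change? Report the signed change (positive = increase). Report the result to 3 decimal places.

-0.339

Observed p* = 75/93 = 0.80645.
Balance c(1−p*) = e gives e = 0.52×(1 − 0.80645) = 0.10065.
New p* = 0.69 − e/c = 0.69 − 0.11575/0.52000 = 0.46740.
Δp* = 0.46740 − 0.80645 = -0.33905.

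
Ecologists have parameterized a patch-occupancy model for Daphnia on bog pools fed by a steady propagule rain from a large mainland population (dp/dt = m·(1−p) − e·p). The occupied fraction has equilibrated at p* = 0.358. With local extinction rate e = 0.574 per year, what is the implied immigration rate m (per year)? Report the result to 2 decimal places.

0.32

At equilibrium m(1−p*) = e·p*, so m = e·p*/(1−p*).
m = 0.574 × 0.358 / 0.6420 = 0.2055/0.6420 = 0.3201.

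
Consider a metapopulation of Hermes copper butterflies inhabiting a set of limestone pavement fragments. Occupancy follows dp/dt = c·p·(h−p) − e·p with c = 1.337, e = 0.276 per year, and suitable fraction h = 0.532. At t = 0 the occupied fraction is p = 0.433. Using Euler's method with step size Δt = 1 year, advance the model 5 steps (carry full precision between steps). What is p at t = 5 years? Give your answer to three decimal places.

Update rule: p ← p + [c·p·(h−p) − e·p]·Δt with Δt = 1.
step 1: Δp = -0.06219, p = 0.37081
step 2: Δp = -0.02243, p = 0.34838
step 3: Δp = -0.01062, p = 0.33775
step 4: Δp = -0.00550, p = 0.33225
step 5: Δp = -0.00297, p = 0.32928

0.329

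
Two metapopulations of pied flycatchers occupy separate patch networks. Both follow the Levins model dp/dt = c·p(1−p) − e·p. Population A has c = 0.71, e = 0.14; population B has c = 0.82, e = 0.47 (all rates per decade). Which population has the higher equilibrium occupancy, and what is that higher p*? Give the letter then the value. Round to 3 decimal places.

A, 0.803

A: p*_A = 1 − 0.14/0.71 = 0.8028.
B: p*_B = 1 − 0.47/0.82 = 0.4268.
A is higher at 0.8028.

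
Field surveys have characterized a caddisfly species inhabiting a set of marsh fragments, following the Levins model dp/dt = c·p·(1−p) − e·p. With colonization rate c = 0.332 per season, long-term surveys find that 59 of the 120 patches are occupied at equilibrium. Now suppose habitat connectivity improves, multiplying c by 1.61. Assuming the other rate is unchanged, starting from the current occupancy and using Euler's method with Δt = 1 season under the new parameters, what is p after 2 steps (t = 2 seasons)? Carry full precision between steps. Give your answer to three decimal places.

Observed p* = 59/120 = 0.49167.
Balance c(1−p*) = e gives e = 0.332×(1 − 0.49167) = 0.16877.
Starting from p₀ = 0.49167; update p ← p + (dp/dt)·Δt with the new parameters.
p: 0.49167 → 0.54228  (Δp = +0.05062)
p: 0.54228 → 0.58344  (Δp = +0.04116)

0.583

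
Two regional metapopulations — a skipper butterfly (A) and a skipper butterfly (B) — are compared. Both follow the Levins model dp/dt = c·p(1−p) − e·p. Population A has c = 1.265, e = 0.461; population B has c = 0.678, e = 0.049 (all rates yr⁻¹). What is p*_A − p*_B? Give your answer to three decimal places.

A: p*_A = 1 − 0.461/1.265 = 0.6356.
B: p*_B = 1 − 0.049/0.678 = 0.9277.
p*_A − p*_B = 0.6356 − 0.9277 = -0.2922.

-0.292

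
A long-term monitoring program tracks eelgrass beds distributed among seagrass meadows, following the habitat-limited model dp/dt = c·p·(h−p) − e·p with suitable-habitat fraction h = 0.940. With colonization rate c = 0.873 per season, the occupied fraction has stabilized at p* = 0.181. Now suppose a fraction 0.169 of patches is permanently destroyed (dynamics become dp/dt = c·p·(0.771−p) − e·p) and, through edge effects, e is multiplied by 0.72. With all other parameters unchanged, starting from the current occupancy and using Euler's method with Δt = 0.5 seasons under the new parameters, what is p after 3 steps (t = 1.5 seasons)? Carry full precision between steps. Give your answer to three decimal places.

Balance c(h−p*) = e gives e = 0.873×(0.94 − 0.18100) = 0.66261.
Starting from p₀ = 0.18100; update p ← p + (dp/dt)·Δt with the new parameters.
p: 0.18100 → 0.18444  (Δp = +0.00344)
p: 0.18444 → 0.18767  (Δp = +0.00323)
p: 0.18767 → 0.19068  (Δp = +0.00302)

0.191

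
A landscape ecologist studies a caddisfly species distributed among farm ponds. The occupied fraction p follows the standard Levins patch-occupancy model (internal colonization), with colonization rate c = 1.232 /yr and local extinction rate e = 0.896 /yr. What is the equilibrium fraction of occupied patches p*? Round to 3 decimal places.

Setting dp/dt = 0 and dividing through by p* gives c·(1−p*) = e.
So p* = 1 − e/c = 1 − 0.896/1.232 = 1 − 0.7273 = 0.2727.

0.273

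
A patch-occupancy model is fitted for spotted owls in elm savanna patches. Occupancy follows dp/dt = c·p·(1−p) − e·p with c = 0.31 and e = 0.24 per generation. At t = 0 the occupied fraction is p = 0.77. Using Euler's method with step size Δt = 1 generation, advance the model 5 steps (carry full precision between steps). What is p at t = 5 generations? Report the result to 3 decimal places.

Update rule: p ← p + [c·p·(1−p) − e·p]·Δt with Δt = 1.
t = 1: p = 0.77000 + (-0.12990) = 0.64010
t = 2: p = 0.64010 + (-0.08221) = 0.55789
t = 3: p = 0.55789 + (-0.05743) = 0.50046
t = 4: p = 0.50046 + (-0.04261) = 0.45785
t = 5: p = 0.45785 + (-0.03293) = 0.42491

0.425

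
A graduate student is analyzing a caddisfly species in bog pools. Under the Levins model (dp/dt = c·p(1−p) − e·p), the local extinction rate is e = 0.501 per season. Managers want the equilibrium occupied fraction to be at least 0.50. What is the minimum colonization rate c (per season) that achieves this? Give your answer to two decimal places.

1.00

p* = 1 − e/c ≥ 0.50 requires e/c ≤ 0.5000, i.e. c ≥ e/0.5000.
c_min = 0.501/0.5000 = 1.0020.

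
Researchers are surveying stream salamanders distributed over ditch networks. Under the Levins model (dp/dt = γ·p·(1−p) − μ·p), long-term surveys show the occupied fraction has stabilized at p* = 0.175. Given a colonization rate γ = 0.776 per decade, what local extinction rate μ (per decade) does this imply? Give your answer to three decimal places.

At equilibrium γ(1−p*) = μ.
μ = 0.776 × (1 − 0.175) = 0.776 × 0.8250 = 0.6402.

0.640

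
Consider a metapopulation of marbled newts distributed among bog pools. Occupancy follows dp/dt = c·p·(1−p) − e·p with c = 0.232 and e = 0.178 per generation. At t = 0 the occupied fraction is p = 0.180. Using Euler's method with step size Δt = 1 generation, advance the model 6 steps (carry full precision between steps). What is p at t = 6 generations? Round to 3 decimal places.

Update rule: p ← p + [c·p·(1−p) − e·p]·Δt with Δt = 1.
p: 0.18000 → 0.18220  (Δp = +0.00220)
p: 0.18220 → 0.18434  (Δp = +0.00214)
p: 0.18434 → 0.18641  (Δp = +0.00207)
p: 0.18641 → 0.18842  (Δp = +0.00200)
p: 0.18842 → 0.19035  (Δp = +0.00194)
p: 0.19035 → 0.19223  (Δp = +0.00187)

0.192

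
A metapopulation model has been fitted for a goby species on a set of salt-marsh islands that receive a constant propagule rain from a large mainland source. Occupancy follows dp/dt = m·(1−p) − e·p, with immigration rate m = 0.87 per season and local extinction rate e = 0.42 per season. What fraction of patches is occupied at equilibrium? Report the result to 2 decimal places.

0.67

At equilibrium the propagule rain into empty patches balances local extinction: m(1−p*) = e·p*.
p* = m/(m+e) = 0.87/(0.87+0.42) = 0.87/1.2900 = 0.6744.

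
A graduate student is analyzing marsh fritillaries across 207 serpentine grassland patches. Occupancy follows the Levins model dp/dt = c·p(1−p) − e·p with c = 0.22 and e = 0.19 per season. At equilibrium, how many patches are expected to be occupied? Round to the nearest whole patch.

p* = 1 − e/c = 1 − 0.19/0.22 = 0.1364.
Expected occupied patches = N × p* = 207 × 0.1364 = 28.23 ≈ 28.

28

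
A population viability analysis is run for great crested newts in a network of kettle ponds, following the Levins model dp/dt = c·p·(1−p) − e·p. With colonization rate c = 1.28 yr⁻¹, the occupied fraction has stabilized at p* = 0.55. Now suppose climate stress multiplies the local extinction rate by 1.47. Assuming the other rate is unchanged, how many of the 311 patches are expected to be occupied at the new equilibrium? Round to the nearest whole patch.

105

Balance c(1−p*) = e gives e = 1.28×(1 − 0.55000) = 0.57600.
New p* = 1 − e/c = 1 − 0.84672/1.28000 = 0.33850.
Expected occupied = 311 × 0.33850 = 105.27 ≈ 105.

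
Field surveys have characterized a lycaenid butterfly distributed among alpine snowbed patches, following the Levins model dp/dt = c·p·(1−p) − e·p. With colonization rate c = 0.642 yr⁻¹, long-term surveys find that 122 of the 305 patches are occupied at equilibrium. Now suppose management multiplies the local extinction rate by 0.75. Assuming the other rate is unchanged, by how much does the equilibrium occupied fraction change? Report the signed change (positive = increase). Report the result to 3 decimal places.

Observed p* = 122/305 = 0.40000.
Balance c(1−p*) = e gives e = 0.642×(1 − 0.40000) = 0.38520.
New p* = 1 − e/c = 1 − 0.28890/0.64200 = 0.55000.
Δp* = 0.55000 − 0.40000 = +0.15000.

0.150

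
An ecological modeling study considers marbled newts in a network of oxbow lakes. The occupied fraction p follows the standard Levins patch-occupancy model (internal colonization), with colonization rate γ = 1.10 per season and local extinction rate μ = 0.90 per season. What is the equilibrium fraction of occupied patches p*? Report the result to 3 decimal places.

At equilibrium, colonization balances extinction: γ·p*·(1−p*) = μ·p*.
So p* = 1 − μ/γ = 1 − 0.90/1.10 = 1 − 0.8182 = 0.1818.

0.182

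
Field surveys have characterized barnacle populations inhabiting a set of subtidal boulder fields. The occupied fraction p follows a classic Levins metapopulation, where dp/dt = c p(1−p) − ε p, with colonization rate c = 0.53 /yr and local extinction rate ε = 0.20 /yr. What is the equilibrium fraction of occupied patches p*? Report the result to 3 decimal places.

0.623

At equilibrium, colonization balances extinction: c·p*·(1−p*) = ε·p*.
So p* = 1 − ε/c = 1 − 0.20/0.53 = 1 − 0.3774 = 0.6226.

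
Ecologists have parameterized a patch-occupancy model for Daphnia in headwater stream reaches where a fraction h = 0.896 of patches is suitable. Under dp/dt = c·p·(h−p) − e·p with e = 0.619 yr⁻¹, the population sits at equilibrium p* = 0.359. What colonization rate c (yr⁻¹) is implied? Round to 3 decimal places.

1.153

At equilibrium c(h−p*) = e, so c = e/(h−p*).
c = 0.619/(0.896 − 0.359) = 0.619/0.5370 = 1.1527.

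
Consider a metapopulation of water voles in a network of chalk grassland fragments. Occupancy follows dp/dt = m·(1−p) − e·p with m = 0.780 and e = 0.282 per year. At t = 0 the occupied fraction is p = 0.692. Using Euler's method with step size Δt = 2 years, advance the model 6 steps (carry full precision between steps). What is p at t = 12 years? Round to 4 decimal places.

0.6488

Update rule: p ← p + [m·(1−p) − e·p]·Δt with Δt = 2.
  1  |  dp/dt·Δt = +0.090192  |  p_1 = 0.782192
  2  |  dp/dt·Δt = -0.101376  |  p_2 = 0.680816
  3  |  dp/dt·Δt = +0.113946  |  p_3 = 0.794763
  4  |  dp/dt·Δt = -0.128076  |  p_4 = 0.666687
  5  |  dp/dt·Δt = +0.143957  |  p_5 = 0.810644
  6  |  dp/dt·Δt = -0.161808  |  p_6 = 0.648836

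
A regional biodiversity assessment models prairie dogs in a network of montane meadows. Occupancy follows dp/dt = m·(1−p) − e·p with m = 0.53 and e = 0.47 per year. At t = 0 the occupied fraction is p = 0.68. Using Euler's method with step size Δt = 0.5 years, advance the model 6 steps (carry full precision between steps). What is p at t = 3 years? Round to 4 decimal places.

Update rule: p ← p + [m·(1−p) − e·p]·Δt with Δt = 0.5.
step 1: Δp = -0.07500, p = 0.60500
step 2: Δp = -0.03750, p = 0.56750
step 3: Δp = -0.01875, p = 0.54875
step 4: Δp = -0.00938, p = 0.53938
step 5: Δp = -0.00469, p = 0.53469
step 6: Δp = -0.00234, p = 0.53234

0.5323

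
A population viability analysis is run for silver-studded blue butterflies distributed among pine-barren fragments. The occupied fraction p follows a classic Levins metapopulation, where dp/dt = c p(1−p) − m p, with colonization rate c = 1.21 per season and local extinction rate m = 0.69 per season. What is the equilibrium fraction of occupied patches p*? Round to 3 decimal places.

At equilibrium, colonization balances extinction: c·p*·(1−p*) = m·p*.
So p* = 1 − m/c = 1 − 0.69/1.21 = 1 − 0.5702 = 0.4298.

0.430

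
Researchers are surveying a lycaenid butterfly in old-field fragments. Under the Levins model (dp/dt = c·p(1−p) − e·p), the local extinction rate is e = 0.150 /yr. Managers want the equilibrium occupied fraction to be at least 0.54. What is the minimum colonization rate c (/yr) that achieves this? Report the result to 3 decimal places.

0.326

p* = 1 − e/c ≥ 0.54 requires e/c ≤ 0.4600, i.e. c ≥ e/0.4600.
c_min = 0.150/0.4600 = 0.3261.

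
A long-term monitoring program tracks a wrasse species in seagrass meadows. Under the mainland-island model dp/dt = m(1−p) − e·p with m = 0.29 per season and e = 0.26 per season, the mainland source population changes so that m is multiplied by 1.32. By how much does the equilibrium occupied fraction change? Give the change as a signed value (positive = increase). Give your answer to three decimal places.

Before: p* = 0.29/(0.29+0.26) = 0.5273.
After: m = 0.3828, e = 0.26; p* = 0.3828/0.6428 = 0.5955.
Δp* = 0.5955 − 0.5273 = +0.0682.

0.068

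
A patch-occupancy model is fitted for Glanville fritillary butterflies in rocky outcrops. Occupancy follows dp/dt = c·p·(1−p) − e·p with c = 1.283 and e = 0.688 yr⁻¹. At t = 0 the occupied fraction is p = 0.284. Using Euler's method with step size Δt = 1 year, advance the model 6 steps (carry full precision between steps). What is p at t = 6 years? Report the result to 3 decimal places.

Update rule: p ← p + [c·p·(1−p) − e·p]·Δt with Δt = 1.
  1  |  dp/dt·Δt = +0.065498  |  p_1 = 0.349498
  2  |  dp/dt·Δt = +0.051234  |  p_2 = 0.400733
  3  |  dp/dt·Δt = +0.032403  |  p_3 = 0.433136
  4  |  dp/dt·Δt = +0.017016  |  p_4 = 0.450152
  5  |  dp/dt·Δt = +0.007857  |  p_5 = 0.458010
  6  |  dp/dt·Δt = +0.003377  |  p_6 = 0.461387

0.461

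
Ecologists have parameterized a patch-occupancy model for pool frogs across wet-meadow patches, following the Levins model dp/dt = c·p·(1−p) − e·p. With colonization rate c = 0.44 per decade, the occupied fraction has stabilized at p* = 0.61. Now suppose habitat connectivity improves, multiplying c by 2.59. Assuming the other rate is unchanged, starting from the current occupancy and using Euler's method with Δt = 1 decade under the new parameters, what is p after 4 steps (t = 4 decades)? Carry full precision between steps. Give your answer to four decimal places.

0.8494

Balance c(1−p*) = e gives e = 0.44×(1 − 0.61000) = 0.17160.
Starting from p₀ = 0.61000; update p ← p + (dp/dt)·Δt with the new parameters.
p: 0.61000 → 0.77643  (Δp = +0.16643)
p: 0.77643 → 0.84101  (Δp = +0.06458)
p: 0.84101 → 0.84907  (Δp = +0.00806)
p: 0.84907 → 0.84941  (Δp = +0.00034)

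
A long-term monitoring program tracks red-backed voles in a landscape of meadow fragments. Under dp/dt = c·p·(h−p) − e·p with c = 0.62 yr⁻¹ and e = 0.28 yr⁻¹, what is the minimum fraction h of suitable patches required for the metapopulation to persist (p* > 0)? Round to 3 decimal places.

p* = h − e/c is positive only when h > e/c.
h_min = e/c = 0.28/0.62 = 0.4516.

0.452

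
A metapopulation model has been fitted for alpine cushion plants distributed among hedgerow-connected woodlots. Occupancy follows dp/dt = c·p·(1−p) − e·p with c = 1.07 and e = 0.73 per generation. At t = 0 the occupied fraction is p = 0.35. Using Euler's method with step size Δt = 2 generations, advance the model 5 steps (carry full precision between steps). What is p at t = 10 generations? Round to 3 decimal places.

0.318

Update rule: p ← p + [c·p·(1−p) − e·p]·Δt with Δt = 2.
p: 0.35000 → 0.32585  (Δp = -0.02415)
p: 0.32585 → 0.32021  (Δp = -0.00564)
p: 0.32021 → 0.31853  (Δp = -0.00168)
p: 0.31853 → 0.31800  (Δp = -0.00053)
p: 0.31800 → 0.31784  (Δp = -0.00017)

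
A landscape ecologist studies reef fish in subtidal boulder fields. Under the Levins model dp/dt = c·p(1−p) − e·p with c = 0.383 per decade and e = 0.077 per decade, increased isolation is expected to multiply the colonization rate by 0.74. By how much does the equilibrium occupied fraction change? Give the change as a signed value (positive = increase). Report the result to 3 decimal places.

Before: p* = 1 − 0.077/0.383 = 0.7990.
After the change, c = 0.28342, e = 0.077, so p* = 1 − 0.077/0.28342 = 0.7283.
Δp* = 0.7283 − 0.7990 = -0.0706.

-0.071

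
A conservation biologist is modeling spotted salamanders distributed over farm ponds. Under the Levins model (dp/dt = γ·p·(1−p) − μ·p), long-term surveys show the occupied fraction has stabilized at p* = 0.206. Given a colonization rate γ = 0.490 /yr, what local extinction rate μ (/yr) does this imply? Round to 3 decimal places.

At equilibrium γ(1−p*) = μ.
μ = 0.490 × (1 − 0.206) = 0.490 × 0.7940 = 0.3891.

0.389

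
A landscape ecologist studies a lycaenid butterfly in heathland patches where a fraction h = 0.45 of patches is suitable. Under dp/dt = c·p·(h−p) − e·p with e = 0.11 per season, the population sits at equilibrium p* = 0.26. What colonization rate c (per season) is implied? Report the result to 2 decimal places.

0.58

At equilibrium c(h−p*) = e, so c = e/(h−p*).
c = 0.11/(0.45 − 0.26) = 0.11/0.1900 = 0.5789.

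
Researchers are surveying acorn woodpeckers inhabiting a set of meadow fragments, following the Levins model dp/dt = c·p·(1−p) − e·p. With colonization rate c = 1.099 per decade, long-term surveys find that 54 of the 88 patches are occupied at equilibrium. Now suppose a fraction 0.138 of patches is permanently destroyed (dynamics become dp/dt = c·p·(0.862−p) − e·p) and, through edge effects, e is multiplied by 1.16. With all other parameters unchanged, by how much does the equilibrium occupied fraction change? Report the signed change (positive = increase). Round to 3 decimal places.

-0.200

Observed p* = 54/88 = 0.61364.
Balance c(1−p*) = e gives e = 1.099×(1 − 0.61364) = 0.42461.
New p* = 0.862 − e/c = 0.862 − 0.49255/1.09900 = 0.41382.
Δp* = 0.41382 − 0.61364 = -0.19982.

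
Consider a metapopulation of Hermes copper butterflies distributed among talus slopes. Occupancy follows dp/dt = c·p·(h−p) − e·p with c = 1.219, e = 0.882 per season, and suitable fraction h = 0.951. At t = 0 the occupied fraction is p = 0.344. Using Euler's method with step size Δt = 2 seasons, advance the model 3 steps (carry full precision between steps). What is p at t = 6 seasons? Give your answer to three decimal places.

0.231

Update rule: p ← p + [c·p·(h−p) − e·p]·Δt with Δt = 2.
p: 0.34400 → 0.24626  (Δp = -0.09774)
p: 0.24626 → 0.23497  (Δp = -0.01129)
p: 0.23497 → 0.23067  (Δp = -0.00430)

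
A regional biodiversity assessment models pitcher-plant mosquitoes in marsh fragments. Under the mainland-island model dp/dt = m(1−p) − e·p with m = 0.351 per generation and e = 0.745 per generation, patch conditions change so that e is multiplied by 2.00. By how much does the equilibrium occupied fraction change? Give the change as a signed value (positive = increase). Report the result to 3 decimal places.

-0.130

Before: p* = 0.351/(0.351+0.745) = 0.3203.
After: m = 0.351, e = 1.49; p* = 0.351/1.8410 = 0.1907.
Δp* = 0.1907 − 0.3203 = -0.1296.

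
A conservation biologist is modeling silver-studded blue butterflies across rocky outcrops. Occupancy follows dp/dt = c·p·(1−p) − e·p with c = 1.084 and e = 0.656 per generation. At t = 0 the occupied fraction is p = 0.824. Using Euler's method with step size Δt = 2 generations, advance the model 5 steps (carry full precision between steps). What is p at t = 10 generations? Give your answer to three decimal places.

0.324

Update rule: p ← p + [c·p·(1−p) − e·p]·Δt with Δt = 2.
step 1: Δp = -0.76668, p = 0.05732
step 2: Δp = +0.04195, p = 0.09927
step 3: Δp = +0.06361, p = 0.16288
step 4: Δp = +0.08191, p = 0.24479
step 5: Δp = +0.07963, p = 0.32442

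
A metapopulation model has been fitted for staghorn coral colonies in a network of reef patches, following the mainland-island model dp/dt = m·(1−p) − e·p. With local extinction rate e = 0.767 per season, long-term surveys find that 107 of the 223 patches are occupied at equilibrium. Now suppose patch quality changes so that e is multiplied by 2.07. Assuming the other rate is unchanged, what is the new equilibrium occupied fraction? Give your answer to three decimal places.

Observed p* = 107/223 = 0.47982.
Balance m(1−p*) = e·p* gives m = e·p*/(1−p*) = 0.767×0.47982/0.52018 = 0.70749.
New p* = m/(m+e) = 0.70749/(0.70749+1.58769) = 0.30825.

0.308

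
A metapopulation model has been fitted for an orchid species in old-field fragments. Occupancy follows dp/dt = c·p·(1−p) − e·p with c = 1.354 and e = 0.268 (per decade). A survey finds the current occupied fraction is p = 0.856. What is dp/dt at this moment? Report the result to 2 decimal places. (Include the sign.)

Colonization term: c·p·(1−p) = 1.354×0.856×0.1440 = 0.16690.
Extinction term: e·p = 0.22941.
dp/dt = 0.16690 − 0.22941 = -0.06251.

-0.06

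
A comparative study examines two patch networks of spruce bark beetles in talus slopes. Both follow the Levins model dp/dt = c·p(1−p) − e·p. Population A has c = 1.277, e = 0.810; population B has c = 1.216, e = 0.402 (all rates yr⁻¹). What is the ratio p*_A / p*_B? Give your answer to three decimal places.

0.546

A: p*_A = 1 − 0.810/1.277 = 0.3657.
B: p*_B = 1 − 0.402/1.216 = 0.6694.
p*_A / p*_B = 0.3657/0.6694 = 0.5463.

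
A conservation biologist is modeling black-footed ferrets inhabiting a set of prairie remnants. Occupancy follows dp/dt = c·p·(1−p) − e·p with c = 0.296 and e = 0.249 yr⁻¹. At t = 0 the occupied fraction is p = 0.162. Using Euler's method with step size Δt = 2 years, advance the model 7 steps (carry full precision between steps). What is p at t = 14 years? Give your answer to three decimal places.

Update rule: p ← p + [c·p·(1−p) − e·p]·Δt with Δt = 2.
step 1: Δp = -0.00031, p = 0.16169
step 2: Δp = -0.00028, p = 0.16141
step 3: Δp = -0.00025, p = 0.16116
step 4: Δp = -0.00023, p = 0.16094
step 5: Δp = -0.00020, p = 0.16073
step 6: Δp = -0.00019, p = 0.16054
step 7: Δp = -0.00017, p = 0.16038

0.160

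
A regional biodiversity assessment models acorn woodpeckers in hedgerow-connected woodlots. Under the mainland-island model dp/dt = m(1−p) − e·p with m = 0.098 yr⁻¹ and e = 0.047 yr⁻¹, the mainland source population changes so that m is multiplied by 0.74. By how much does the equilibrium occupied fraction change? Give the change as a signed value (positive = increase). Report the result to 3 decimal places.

Before: p* = 0.098/(0.098+0.047) = 0.6759.
After: m = 0.07252, e = 0.047; p* = 0.07252/0.1195 = 0.6068.
Δp* = 0.6068 − 0.6759 = -0.0691.

-0.069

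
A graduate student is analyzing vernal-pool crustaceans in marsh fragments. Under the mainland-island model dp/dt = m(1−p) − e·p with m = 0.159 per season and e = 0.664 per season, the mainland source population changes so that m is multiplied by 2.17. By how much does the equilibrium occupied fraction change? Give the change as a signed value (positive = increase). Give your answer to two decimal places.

Before: p* = 0.159/(0.159+0.664) = 0.1932.
After: m = 0.34503, e = 0.664; p* = 0.34503/1.0090 = 0.3419.
Δp* = 0.3419 − 0.1932 = +0.1487.

0.15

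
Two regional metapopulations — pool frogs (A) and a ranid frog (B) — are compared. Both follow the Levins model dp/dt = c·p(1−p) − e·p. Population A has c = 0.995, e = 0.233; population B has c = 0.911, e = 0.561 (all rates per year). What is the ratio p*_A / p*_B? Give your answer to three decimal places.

A: p*_A = 1 − 0.233/0.995 = 0.7658.
B: p*_B = 1 − 0.561/0.911 = 0.3842.
p*_A / p*_B = 0.7658/0.3842 = 1.9933.

1.993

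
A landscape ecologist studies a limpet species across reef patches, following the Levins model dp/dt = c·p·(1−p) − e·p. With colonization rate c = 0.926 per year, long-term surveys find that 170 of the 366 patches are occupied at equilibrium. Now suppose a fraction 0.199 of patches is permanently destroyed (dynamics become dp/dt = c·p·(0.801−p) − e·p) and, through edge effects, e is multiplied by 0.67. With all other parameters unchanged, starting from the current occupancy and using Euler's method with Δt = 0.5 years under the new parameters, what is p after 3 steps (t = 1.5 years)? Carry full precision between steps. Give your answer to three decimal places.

0.453

Observed p* = 170/366 = 0.46448.
Balance c(1−p*) = e gives e = 0.926×(1 − 0.46448) = 0.49589.
Starting from p₀ = 0.46448; update p ← p + (dp/dt)·Δt with the new parameters.
  1  |  dp/dt·Δt = -0.004791  |  p_1 = 0.459690
  2  |  dp/dt·Δt = -0.003722  |  p_2 = 0.455968
  3  |  dp/dt·Δt = -0.002906  |  p_3 = 0.453062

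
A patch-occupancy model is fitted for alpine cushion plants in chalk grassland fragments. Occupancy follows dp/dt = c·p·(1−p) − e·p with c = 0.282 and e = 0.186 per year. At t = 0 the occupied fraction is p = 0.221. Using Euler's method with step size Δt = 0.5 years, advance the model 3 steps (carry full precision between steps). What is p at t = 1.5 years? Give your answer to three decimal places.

Update rule: p ← p + [c·p·(1−p) − e·p]·Δt with Δt = 0.5.
step 1: Δp = +0.00372, p = 0.22472
step 2: Δp = +0.00367, p = 0.22839
step 3: Δp = +0.00361, p = 0.23200

0.232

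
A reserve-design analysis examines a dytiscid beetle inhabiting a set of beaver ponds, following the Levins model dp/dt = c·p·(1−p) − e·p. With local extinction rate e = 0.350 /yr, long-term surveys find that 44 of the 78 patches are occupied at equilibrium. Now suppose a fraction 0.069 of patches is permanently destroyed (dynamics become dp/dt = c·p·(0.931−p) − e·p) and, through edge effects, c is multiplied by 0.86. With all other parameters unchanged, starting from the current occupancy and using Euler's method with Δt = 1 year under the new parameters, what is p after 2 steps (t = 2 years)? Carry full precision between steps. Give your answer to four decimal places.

Observed p* = 44/78 = 0.56410.
Balance c(1−p*) = e gives c = e/(1 − 0.56410) = 0.350/0.43590 = 0.80294.
Starting from p₀ = 0.56410; update p ← p + (dp/dt)·Δt with the new parameters.
t = 1: p = 0.56410 + (-0.05452) = 0.50958
t = 2: p = 0.50958 + (-0.03007) = 0.47952

0.4795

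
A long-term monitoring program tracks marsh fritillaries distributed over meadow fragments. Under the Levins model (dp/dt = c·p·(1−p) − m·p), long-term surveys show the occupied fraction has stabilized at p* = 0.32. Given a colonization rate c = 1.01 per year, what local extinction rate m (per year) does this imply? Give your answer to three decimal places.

At equilibrium c(1−p*) = m.
m = 1.01 × (1 − 0.32) = 1.01 × 0.6800 = 0.6868.

0.687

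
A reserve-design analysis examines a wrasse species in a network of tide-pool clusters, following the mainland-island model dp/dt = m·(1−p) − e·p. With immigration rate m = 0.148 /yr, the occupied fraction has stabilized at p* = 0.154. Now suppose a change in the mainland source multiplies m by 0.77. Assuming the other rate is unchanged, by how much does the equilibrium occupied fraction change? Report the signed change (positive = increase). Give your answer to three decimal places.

-0.031

Balance m(1−p*) = e·p* gives e = m(1−p*)/p* = 0.148×0.84600/0.15400 = 0.81304.
New p* = m/(m+e) = 0.11396/(0.11396+0.81304) = 0.12293.
Δp* = 0.12293 − 0.15400 = -0.03107.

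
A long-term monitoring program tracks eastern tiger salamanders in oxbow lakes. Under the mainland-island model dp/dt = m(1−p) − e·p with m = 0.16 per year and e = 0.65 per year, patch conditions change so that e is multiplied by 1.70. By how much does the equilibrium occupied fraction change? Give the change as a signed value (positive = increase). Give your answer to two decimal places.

-0.07

Before: p* = 0.16/(0.16+0.65) = 0.1975.
After: m = 0.16, e = 1.105; p* = 0.16/1.2650 = 0.1265.
Δp* = 0.1265 − 0.1975 = -0.0710.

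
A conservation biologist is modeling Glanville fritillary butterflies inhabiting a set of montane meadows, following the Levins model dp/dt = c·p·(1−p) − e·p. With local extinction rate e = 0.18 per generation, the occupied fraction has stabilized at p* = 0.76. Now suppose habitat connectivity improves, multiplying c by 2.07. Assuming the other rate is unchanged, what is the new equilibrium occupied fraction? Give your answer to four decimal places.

0.8841

Balance c(1−p*) = e gives c = e/(1 − 0.76000) = 0.18/0.24000 = 0.75000.
New p* = 1 − e/c = 1 − 0.18000/1.55250 = 0.88406.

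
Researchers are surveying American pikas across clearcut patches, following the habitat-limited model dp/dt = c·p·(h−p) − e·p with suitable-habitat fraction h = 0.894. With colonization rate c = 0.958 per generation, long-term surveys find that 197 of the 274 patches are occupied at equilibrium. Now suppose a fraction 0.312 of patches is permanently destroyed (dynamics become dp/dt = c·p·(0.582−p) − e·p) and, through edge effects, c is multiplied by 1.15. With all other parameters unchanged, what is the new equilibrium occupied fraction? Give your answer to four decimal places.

Observed p* = 197/274 = 0.71898.
Balance c(h−p*) = e gives e = 0.958×(0.894 − 0.71898) = 0.16767.
New p* = 0.582 − e/c = 0.582 − 0.16767/1.10170 = 0.42981.

0.4298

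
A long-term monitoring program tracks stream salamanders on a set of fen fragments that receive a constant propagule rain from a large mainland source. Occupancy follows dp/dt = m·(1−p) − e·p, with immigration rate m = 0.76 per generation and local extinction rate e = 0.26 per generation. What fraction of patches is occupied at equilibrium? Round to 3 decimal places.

Setting dp/dt = 0: m − m·p* = e·p*, so m = (m+e)·p*.
p* = m/(m+e) = 0.76/(0.76+0.26) = 0.76/1.0200 = 0.7451.

0.745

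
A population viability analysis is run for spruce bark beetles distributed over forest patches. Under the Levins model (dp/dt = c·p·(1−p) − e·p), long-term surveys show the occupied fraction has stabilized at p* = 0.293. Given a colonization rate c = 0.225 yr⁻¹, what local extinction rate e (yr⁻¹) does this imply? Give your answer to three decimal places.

0.159

At equilibrium c(1−p*) = e.
e = 0.225 × (1 − 0.293) = 0.225 × 0.7070 = 0.1591.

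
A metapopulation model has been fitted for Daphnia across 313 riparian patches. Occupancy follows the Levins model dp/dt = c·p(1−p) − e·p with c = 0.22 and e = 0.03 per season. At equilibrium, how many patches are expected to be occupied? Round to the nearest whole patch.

270

p* = 1 − e/c = 1 − 0.03/0.22 = 0.8636.
Expected occupied patches = N × p* = 313 × 0.8636 = 270.32 ≈ 270.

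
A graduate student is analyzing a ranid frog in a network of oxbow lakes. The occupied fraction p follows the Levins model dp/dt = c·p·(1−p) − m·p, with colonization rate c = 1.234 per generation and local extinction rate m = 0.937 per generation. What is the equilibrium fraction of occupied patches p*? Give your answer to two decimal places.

Setting dp/dt = 0 and dividing through by p* gives c·(1−p*) = m.
So p* = 1 − m/c = 1 − 0.937/1.234 = 1 − 0.7593 = 0.2407.

0.24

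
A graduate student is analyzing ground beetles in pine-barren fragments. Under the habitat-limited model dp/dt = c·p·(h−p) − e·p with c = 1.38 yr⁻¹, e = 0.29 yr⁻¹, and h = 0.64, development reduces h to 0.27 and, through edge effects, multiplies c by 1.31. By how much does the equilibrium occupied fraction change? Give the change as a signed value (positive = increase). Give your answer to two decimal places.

-0.32

Before: p* = h − e/c = 0.64 − 0.29/1.38 = 0.64 − 0.2101 = 0.4299.
After: c = 1.8078, e = 0.29, h = 0.27; p* = 0.27 − 0.29/1.8078 = 0.1096.
Δp* = 0.1096 − 0.4299 = -0.3203.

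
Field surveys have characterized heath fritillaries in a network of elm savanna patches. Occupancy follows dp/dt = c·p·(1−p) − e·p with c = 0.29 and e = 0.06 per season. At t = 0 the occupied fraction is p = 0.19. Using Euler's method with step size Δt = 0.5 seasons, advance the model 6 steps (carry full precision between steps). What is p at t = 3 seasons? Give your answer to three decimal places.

Update rule: p ← p + [c·p·(1−p) − e·p]·Δt with Δt = 0.5.
t = 0.5: p = 0.19000 + (+0.01662) = 0.20662
t = 1: p = 0.20662 + (+0.01757) = 0.22419
t = 1.5: p = 0.22419 + (+0.01849) = 0.24268
t = 2: p = 0.24268 + (+0.01937) = 0.26205
t = 2.5: p = 0.26205 + (+0.02018) = 0.28223
t = 3: p = 0.28223 + (+0.02091) = 0.30313

0.303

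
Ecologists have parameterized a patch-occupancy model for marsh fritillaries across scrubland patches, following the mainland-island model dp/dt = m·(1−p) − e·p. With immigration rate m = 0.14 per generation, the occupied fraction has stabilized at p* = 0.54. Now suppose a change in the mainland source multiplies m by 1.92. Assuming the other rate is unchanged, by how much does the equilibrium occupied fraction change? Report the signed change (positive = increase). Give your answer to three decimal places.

Balance m(1−p*) = e·p* gives e = m(1−p*)/p* = 0.14×0.46000/0.54000 = 0.11926.
New p* = m/(m+e) = 0.26880/(0.26880+0.11926) = 0.69268.
Δp* = 0.69268 − 0.54000 = +0.15268.

0.153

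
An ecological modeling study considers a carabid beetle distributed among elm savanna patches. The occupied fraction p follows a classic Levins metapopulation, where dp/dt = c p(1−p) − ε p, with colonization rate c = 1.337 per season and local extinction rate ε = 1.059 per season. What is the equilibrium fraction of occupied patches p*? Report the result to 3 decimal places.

At equilibrium, colonization balances extinction: c·p*·(1−p*) = ε·p*.
So p* = 1 − ε/c = 1 − 1.059/1.337 = 1 − 0.7921 = 0.2079.

0.208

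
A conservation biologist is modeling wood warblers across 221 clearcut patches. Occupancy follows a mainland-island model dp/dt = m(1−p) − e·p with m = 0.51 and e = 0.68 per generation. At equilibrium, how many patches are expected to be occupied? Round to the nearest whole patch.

95

p* = m/(m+e) = 0.51/1.1900 = 0.4286.
Expected occupied patches = N × p* = 221 × 0.4286 = 94.71 ≈ 95.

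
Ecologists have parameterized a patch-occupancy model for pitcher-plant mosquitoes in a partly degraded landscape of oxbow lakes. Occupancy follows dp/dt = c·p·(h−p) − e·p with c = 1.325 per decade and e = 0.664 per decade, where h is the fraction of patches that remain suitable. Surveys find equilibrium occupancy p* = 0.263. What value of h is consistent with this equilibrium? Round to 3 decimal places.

At equilibrium c(h−p*) = e, so h = p* + e/c.
h = 0.263 + 0.664/1.325 = 0.263 + 0.5011 = 0.7641.

0.764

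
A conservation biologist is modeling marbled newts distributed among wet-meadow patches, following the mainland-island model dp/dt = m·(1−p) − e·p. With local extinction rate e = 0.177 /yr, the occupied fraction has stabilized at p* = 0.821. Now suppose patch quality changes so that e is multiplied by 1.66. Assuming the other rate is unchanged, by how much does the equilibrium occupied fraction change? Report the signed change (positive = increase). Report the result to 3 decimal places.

-0.087

Balance m(1−p*) = e·p* gives m = e·p*/(1−p*) = 0.177×0.82100/0.17900 = 0.81183.
New p* = m/(m+e) = 0.81183/(0.81183+0.29382) = 0.73426.
Δp* = 0.73426 − 0.82100 = -0.08674.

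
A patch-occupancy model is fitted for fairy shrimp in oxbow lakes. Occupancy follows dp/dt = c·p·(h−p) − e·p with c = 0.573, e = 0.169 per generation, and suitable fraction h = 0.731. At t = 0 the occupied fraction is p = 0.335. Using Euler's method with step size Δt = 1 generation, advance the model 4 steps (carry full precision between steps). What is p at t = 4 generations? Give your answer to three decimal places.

Update rule: p ← p + [c·p·(h−p) − e·p]·Δt with Δt = 1.
t = 1: p = 0.33500 + (+0.01940) = 0.35440
t = 2: p = 0.35440 + (+0.01658) = 0.37098
t = 3: p = 0.37098 + (+0.01383) = 0.38482
t = 4: p = 0.38482 + (+0.01130) = 0.39612

0.396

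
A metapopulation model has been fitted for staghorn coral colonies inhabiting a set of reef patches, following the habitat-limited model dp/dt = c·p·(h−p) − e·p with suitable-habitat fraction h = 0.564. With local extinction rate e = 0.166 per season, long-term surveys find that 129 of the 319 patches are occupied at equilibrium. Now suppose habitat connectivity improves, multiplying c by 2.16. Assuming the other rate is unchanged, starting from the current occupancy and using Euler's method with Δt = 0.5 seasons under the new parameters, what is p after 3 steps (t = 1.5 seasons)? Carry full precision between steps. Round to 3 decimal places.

Observed p* = 129/319 = 0.40439.
Balance c(h−p*) = e gives c = e/(0.564 − 0.40439) = 0.166/0.15961 = 1.04003.
Starting from p₀ = 0.40439; update p ← p + (dp/dt)·Δt with the new parameters.
step 1: Δp = +0.03893, p = 0.44332
step 2: Δp = +0.02330, p = 0.46662
step 3: Δp = +0.01231, p = 0.47893

0.479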